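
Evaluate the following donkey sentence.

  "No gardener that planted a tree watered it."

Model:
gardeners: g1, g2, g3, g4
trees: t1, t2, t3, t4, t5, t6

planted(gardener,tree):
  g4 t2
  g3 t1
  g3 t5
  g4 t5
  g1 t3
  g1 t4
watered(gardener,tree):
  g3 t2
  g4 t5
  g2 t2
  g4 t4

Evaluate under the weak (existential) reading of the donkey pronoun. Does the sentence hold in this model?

False

"it" takes "a tree" as antecedent — a donkey pronoun bound across the clause boundary.
Truth condition: for no (g,t) with planted(g,t) does watered(g,t) hold.
Restrictor pairs — does the scope hold? (g1,t3):fails  (g1,t4):fails  (g3,t1):fails  (g3,t5):fails  (g4,t2):fails  (g4,t5):holds
Scope holds for 1 pair(s), so the sentence is false.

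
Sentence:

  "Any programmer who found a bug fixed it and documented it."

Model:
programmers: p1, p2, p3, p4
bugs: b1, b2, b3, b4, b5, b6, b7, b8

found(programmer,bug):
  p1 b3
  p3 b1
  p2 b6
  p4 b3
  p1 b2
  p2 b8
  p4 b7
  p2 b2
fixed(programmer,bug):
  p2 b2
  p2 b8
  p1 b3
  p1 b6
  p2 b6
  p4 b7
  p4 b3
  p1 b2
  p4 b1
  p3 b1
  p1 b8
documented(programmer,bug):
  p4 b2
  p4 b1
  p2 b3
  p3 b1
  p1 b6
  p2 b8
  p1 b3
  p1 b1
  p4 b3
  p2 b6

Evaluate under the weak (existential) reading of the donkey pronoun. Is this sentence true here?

True

"it" takes "a bug" as antecedent — a donkey pronoun bound across the clause boundary.
Weak reading: every programmer p with some found-bug has at least one found-bug b such that fixed(p,b) ∧ documented(p,b).
Per programmer: p1:✓  p2:✓  p3:✓  p4:✓
Every programmer in the restrictor has a witness.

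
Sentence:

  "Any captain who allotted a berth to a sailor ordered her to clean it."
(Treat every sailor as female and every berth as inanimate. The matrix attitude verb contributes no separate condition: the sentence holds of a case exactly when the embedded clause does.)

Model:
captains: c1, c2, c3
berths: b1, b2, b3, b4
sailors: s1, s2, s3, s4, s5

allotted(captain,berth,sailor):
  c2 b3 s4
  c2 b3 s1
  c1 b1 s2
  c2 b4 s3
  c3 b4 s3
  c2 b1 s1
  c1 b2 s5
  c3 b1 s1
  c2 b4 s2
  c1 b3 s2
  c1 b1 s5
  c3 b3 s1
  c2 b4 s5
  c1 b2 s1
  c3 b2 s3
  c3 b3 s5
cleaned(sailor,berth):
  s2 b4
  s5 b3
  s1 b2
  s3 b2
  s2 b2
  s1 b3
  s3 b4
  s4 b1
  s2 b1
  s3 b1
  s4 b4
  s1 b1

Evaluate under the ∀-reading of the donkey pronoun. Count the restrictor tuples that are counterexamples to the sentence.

5

"her" takes "a sailor" as antecedent and "it" takes "a berth"; both are donkey pronouns co-varying with the restrictor.
Strong reading: for every (c,b,s) with allotted(c,b,s), cleaned(s,b).
Restrictor triples: (c1,b1,s2)→cleaned(s2,b1) ✓  (c1,b1,s5)→cleaned(s5,b1) ✗  (c1,b2,s1)→cleaned(s1,b2) ✓  (c1,b2,s5)→cleaned(s5,b2) ✗  (c1,b3,s2)→cleaned(s2,b3) ✗  (c2,b1,s1)→cleaned(s1,b1) ✓  (c2,b3,s1)→cleaned(s1,b3) ✓  (c2,b3,s4)→cleaned(s4,b3) ✗  (c2,b4,s2)→cleaned(s2,b4) ✓  (c2,b4,s3)→cleaned(s3,b4) ✓  (c2,b4,s5)→cleaned(s5,b4) ✗  (c3,b1,s1)→cleaned(s1,b1) ✓  (c3,b2,s3)→cleaned(s3,b2) ✓  (c3,b3,s1)→cleaned(s1,b3) ✓  (c3,b3,s5)→cleaned(s5,b3) ✓  (c3,b4,s3)→cleaned(s3,b4) ✓
Counterexamples (restrictor triples failing the scope): 5.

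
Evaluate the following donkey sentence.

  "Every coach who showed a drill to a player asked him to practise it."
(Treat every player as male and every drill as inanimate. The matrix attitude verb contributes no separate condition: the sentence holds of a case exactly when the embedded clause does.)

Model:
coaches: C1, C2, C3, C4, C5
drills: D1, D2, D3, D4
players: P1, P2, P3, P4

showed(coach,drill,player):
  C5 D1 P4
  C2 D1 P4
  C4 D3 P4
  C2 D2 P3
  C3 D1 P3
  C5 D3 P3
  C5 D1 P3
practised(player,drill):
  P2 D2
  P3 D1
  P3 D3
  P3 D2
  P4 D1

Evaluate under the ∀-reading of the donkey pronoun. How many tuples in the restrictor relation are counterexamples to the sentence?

"him" takes "a player" as antecedent and "it" takes "a drill"; both are donkey pronouns co-varying with the restrictor.
Strong reading: for every (c,d,p) with showed(c,d,p), practised(p,d).
Restrictor triples: (C2,D1,P4)→practised(P4,D1) ✓  (C2,D2,P3)→practised(P3,D2) ✓  (C3,D1,P3)→practised(P3,D1) ✓  (C4,D3,P4)→practised(P4,D3) ✗  (C5,D1,P3)→practised(P3,D1) ✓  (C5,D1,P4)→practised(P4,D1) ✓  (C5,D3,P3)→practised(P3,D3) ✓
Counterexamples (restrictor triples failing the scope): 1.

1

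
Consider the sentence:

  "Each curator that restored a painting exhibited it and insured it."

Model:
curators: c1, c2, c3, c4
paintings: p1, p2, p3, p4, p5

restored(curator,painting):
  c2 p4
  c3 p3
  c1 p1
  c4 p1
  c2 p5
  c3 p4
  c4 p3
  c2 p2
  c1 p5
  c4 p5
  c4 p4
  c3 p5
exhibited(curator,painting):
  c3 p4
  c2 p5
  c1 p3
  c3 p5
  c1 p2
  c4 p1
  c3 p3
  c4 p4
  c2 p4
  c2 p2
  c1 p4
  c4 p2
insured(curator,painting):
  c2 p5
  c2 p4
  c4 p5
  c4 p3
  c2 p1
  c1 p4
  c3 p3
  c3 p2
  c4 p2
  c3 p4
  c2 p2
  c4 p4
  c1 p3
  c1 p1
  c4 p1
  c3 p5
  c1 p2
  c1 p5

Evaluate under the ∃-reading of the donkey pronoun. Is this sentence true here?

"it" takes "a painting" as antecedent — a donkey pronoun bound across the clause boundary.
Weak reading: every curator c with some restored-painting has at least one restored-painting p such that exhibited(c,p) ∧ insured(c,p).
Per curator: c1:✗  c2:✓  c3:✓  c4:✓
c1 has no witness among its restored-paintings.

False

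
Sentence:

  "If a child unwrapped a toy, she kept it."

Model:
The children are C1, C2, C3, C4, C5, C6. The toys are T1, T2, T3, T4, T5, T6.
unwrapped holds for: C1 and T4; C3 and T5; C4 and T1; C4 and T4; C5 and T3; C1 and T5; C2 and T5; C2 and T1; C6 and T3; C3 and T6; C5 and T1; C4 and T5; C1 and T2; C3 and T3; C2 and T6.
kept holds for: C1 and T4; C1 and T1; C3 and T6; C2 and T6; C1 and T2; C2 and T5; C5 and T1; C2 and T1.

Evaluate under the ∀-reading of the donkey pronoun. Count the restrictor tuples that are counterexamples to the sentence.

8

"it" takes "a toy" as antecedent — a donkey pronoun bound across the clause boundary.
Strong reading: for every (c,t) with unwrapped(c,t), kept(c,t).
Restrictor pairs: (C1,T2) ✓  (C1,T4) ✓  (C1,T5) ✗  (C2,T1) ✓  (C2,T5) ✓  (C2,T6) ✓  (C3,T3) ✗  (C3,T5) ✗  (C3,T6) ✓  (C4,T1) ✗  (C4,T4) ✗  (C4,T5) ✗  (C5,T1) ✓  (C5,T3) ✗  (C6,T3) ✗
Counterexamples (restrictor pairs failing the scope): 8.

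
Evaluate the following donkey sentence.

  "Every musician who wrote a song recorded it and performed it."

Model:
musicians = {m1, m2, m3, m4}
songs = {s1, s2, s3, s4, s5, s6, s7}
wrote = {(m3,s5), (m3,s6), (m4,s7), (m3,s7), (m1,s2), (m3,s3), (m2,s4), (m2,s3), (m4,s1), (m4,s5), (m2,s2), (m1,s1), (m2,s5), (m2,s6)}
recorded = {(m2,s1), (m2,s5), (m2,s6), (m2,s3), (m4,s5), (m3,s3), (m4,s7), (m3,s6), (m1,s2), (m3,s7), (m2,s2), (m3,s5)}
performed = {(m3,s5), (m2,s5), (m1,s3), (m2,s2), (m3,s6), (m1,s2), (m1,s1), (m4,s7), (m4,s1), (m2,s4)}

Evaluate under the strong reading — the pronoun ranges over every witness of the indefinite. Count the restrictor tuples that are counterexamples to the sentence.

8

"it" takes "a song" as antecedent — a donkey pronoun bound across the clause boundary.
Strong reading: for every (m,s) with wrote(m,s), recorded(m,s) ∧ performed(m,s).
Restrictor pairs: (m1,s1) ✗  (m1,s2) ✓  (m2,s2) ✓  (m2,s3) ✗  (m2,s4) ✗  (m2,s5) ✓  (m2,s6) ✗  (m3,s3) ✗  (m3,s5) ✓  (m3,s6) ✓  (m3,s7) ✗  (m4,s1) ✗  (m4,s5) ✗  (m4,s7) ✓
Counterexamples (restrictor pairs failing the scope): 8.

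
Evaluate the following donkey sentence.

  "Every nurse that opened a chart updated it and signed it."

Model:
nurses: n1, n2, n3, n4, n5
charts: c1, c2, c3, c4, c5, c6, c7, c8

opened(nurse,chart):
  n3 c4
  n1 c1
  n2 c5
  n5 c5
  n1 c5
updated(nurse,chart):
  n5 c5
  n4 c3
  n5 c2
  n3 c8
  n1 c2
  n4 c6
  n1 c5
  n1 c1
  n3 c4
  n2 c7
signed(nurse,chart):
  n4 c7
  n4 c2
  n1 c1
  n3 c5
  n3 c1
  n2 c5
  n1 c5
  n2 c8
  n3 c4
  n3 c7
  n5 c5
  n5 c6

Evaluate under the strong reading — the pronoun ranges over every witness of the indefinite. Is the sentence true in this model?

False

"it" takes "a chart" as antecedent — a donkey pronoun bound across the clause boundary.
Strong reading: for every (n,c) with opened(n,c), updated(n,c) ∧ signed(n,c).
Restrictor pairs: (n1,c1) ✓  (n1,c5) ✓  (n2,c5) ✗  (n3,c4) ✓  (n5,c5) ✓
Counterexample: (n2,c5) is in opened but fails the scope.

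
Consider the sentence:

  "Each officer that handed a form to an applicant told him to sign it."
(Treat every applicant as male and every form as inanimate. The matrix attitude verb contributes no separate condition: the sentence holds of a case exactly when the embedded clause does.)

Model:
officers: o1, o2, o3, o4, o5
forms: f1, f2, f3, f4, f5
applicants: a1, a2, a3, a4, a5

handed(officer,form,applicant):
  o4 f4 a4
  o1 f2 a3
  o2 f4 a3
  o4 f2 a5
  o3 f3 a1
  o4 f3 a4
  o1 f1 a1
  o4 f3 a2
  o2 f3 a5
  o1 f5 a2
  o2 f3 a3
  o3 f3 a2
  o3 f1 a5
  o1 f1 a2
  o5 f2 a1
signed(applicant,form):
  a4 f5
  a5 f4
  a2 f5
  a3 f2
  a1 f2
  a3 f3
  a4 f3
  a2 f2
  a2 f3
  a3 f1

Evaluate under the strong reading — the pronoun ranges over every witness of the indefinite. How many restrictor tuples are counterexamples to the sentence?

8

"him" takes "an applicant" as antecedent and "it" takes "a form"; both are donkey pronouns co-varying with the restrictor.
Strong reading: for every (o,f,a) with handed(o,f,a), signed(a,f).
Restrictor triples: (o1,f1,a1)→signed(a1,f1) ✗  (o1,f1,a2)→signed(a2,f1) ✗  (o1,f2,a3)→signed(a3,f2) ✓  (o1,f5,a2)→signed(a2,f5) ✓  (o2,f3,a3)→signed(a3,f3) ✓  (o2,f3,a5)→signed(a5,f3) ✗  (o2,f4,a3)→signed(a3,f4) ✗  (o3,f1,a5)→signed(a5,f1) ✗  (o3,f3,a1)→signed(a1,f3) ✗  (o3,f3,a2)→signed(a2,f3) ✓  (o4,f2,a5)→signed(a5,f2) ✗  (o4,f3,a2)→signed(a2,f3) ✓  (o4,f3,a4)→signed(a4,f3) ✓  (o4,f4,a4)→signed(a4,f4) ✗  (o5,f2,a1)→signed(a1,f2) ✓
Counterexamples (restrictor triples failing the scope): 8.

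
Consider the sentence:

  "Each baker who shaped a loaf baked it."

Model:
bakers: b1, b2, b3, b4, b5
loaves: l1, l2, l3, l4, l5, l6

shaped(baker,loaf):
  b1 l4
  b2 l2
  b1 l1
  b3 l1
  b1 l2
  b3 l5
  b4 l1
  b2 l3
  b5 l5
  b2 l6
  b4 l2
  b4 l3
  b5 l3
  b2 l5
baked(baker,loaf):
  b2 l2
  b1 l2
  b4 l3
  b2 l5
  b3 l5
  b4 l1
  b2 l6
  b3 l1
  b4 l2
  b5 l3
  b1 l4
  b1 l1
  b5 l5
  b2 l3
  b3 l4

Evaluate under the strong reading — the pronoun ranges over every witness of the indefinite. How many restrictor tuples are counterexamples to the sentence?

"it" takes "a loaf" as antecedent — a donkey pronoun bound across the clause boundary.
Strong reading: for every (b,l) with shaped(b,l), baked(b,l).
Restrictor pairs: (b1,l1) ✓  (b1,l2) ✓  (b1,l4) ✓  (b2,l2) ✓  (b2,l3) ✓  (b2,l5) ✓  (b2,l6) ✓  (b3,l1) ✓  (b3,l5) ✓  (b4,l1) ✓  (b4,l2) ✓  (b4,l3) ✓  (b5,l3) ✓  (b5,l5) ✓
Counterexamples (restrictor pairs failing the scope): 0.

0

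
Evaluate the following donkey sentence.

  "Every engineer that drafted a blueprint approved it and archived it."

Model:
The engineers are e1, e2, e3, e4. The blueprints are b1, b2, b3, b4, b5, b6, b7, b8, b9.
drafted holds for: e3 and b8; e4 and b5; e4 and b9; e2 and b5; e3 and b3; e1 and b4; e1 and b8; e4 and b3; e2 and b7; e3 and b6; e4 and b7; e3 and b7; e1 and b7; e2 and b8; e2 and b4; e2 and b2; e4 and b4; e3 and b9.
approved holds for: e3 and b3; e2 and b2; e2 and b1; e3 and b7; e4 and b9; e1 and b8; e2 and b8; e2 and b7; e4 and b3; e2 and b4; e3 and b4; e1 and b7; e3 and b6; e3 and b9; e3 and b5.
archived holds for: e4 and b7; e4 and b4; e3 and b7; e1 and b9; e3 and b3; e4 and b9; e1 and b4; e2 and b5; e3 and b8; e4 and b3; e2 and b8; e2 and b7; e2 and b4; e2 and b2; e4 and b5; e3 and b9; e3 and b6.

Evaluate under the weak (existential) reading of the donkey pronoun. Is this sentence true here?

False

"it" takes "a blueprint" as antecedent — a donkey pronoun bound across the clause boundary.
Weak reading: every engineer e with some drafted-blueprint has at least one drafted-blueprint b such that approved(e,b) ∧ archived(e,b).
Per engineer: e1:✗  e2:✓  e3:✓  e4:✓
e1 has no witness among its drafted-blueprints.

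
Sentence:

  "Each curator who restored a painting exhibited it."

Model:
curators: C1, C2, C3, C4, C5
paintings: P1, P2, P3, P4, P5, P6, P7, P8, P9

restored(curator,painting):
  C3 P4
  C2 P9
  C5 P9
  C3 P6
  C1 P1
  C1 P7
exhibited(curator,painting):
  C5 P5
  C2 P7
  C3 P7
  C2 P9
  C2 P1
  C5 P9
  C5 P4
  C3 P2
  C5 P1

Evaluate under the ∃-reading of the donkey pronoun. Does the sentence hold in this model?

False

"it" takes "a painting" as antecedent — a donkey pronoun bound across the clause boundary.
Weak reading: every curator c with some restored-painting has at least one restored-painting p such that exhibited(c,p).
Per curator: C1:✗  C2:✓  C3:✗  C5:✓
C1 has no witness among its restored-paintings.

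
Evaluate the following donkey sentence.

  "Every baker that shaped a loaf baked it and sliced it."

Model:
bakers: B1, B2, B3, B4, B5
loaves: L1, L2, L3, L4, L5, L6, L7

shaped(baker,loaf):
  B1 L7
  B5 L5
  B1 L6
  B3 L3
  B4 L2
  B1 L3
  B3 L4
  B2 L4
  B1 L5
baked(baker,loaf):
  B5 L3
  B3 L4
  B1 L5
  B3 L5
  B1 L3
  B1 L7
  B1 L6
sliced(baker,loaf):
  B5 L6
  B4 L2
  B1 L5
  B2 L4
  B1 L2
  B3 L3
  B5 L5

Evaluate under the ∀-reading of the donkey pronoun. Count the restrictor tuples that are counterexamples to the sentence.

8

"it" takes "a loaf" as antecedent — a donkey pronoun bound across the clause boundary.
Strong reading: for every (b,l) with shaped(b,l), baked(b,l) ∧ sliced(b,l).
Restrictor pairs: (B1,L3) ✗  (B1,L5) ✓  (B1,L6) ✗  (B1,L7) ✗  (B2,L4) ✗  (B3,L3) ✗  (B3,L4) ✗  (B4,L2) ✗  (B5,L5) ✗
Counterexamples (restrictor pairs failing the scope): 8.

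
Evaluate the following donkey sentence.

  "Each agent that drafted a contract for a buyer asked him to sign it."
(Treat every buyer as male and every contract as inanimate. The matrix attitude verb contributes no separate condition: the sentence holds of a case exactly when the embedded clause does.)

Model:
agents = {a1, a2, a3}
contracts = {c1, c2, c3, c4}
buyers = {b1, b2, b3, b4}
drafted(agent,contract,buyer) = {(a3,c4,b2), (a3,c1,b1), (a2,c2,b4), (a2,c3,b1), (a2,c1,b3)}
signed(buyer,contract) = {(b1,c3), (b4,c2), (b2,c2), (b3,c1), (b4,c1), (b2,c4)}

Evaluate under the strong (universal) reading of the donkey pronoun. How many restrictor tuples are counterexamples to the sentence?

1

"him" takes "a buyer" as antecedent and "it" takes "a contract"; both are donkey pronouns co-varying with the restrictor.
Strong reading: for every (a,c,b) with drafted(a,c,b), signed(b,c).
Restrictor triples: (a2,c1,b3)→signed(b3,c1) ✓  (a2,c2,b4)→signed(b4,c2) ✓  (a2,c3,b1)→signed(b1,c3) ✓  (a3,c1,b1)→signed(b1,c1) ✗  (a3,c4,b2)→signed(b2,c4) ✓
Counterexamples (restrictor triples failing the scope): 1.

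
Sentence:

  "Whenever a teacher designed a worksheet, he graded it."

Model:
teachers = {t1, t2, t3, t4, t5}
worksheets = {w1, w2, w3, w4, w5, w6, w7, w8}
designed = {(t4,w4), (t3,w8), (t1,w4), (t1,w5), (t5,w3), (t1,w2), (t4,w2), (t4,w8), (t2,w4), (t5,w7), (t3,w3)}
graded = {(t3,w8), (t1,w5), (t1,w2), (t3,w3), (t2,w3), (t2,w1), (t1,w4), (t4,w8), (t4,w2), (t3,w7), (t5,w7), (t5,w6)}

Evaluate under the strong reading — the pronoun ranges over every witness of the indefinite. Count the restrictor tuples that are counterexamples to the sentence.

"it" takes "a worksheet" as antecedent — a donkey pronoun bound across the clause boundary.
Strong reading: for every (t,w) with designed(t,w), graded(t,w).
Restrictor pairs: (t1,w2) ✓  (t1,w4) ✓  (t1,w5) ✓  (t2,w4) ✗  (t3,w3) ✓  (t3,w8) ✓  (t4,w2) ✓  (t4,w4) ✗  (t4,w8) ✓  (t5,w3) ✗  (t5,w7) ✓
Counterexamples (restrictor pairs failing the scope): 3.

3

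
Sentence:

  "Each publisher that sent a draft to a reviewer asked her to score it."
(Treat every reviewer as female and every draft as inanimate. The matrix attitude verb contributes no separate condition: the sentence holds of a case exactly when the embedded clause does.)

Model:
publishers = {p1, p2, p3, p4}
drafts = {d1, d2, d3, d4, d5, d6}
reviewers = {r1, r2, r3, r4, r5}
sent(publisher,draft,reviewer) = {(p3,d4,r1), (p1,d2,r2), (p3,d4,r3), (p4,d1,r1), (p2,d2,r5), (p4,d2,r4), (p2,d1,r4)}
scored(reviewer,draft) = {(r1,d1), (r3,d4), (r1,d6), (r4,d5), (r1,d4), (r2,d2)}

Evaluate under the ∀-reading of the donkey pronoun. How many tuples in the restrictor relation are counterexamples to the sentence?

3

"her" takes "a reviewer" as antecedent and "it" takes "a draft"; both are donkey pronouns co-varying with the restrictor.
Strong reading: for every (p,d,r) with sent(p,d,r), scored(r,d).
Restrictor triples: (p1,d2,r2)→scored(r2,d2) ✓  (p2,d1,r4)→scored(r4,d1) ✗  (p2,d2,r5)→scored(r5,d2) ✗  (p3,d4,r1)→scored(r1,d4) ✓  (p3,d4,r3)→scored(r3,d4) ✓  (p4,d1,r1)→scored(r1,d1) ✓  (p4,d2,r4)→scored(r4,d2) ✗
Counterexamples (restrictor triples failing the scope): 3.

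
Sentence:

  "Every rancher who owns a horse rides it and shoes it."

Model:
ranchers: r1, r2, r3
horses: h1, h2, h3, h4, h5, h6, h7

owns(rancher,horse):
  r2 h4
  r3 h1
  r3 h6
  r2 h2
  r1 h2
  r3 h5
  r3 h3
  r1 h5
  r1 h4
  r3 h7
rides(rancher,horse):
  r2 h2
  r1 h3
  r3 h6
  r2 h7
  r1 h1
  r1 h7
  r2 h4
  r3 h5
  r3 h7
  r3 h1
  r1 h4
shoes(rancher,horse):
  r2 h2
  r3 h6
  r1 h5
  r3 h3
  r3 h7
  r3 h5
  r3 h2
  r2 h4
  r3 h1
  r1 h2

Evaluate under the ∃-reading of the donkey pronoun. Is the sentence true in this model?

False

"it" takes "a horse" as antecedent — a donkey pronoun bound across the clause boundary.
Weak reading: every rancher r with some owns-horse has at least one owns-horse h such that rides(r,h) ∧ shoes(r,h).
Per rancher: r1:✗  r2:✓  r3:✓
r1 has no witness among its owns-horses.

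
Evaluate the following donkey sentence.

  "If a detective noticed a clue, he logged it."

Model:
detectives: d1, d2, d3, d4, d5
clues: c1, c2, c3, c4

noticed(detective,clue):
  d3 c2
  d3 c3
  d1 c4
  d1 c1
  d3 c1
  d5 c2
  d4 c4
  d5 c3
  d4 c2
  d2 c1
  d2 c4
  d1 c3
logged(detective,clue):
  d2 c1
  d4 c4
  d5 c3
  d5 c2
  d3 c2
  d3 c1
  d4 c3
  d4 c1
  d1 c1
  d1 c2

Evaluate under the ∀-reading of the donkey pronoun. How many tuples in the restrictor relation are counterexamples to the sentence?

"it" takes "a clue" as antecedent — a donkey pronoun bound across the clause boundary.
Strong reading: for every (d,c) with noticed(d,c), logged(d,c).
Restrictor pairs: (d1,c1) ✓  (d1,c3) ✗  (d1,c4) ✗  (d2,c1) ✓  (d2,c4) ✗  (d3,c1) ✓  (d3,c2) ✓  (d3,c3) ✗  (d4,c2) ✗  (d4,c4) ✓  (d5,c2) ✓  (d5,c3) ✓
Counterexamples (restrictor pairs failing the scope): 5.

5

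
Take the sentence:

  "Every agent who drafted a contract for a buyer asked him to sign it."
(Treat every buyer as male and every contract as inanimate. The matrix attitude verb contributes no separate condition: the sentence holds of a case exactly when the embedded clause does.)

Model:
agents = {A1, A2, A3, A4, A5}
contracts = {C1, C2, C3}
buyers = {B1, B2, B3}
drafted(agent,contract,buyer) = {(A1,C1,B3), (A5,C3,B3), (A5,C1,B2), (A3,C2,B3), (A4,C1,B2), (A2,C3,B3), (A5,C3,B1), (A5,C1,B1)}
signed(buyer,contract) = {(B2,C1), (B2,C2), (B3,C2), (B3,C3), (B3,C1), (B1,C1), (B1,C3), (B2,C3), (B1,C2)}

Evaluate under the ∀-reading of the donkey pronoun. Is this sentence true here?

True

"him" takes "a buyer" as antecedent and "it" takes "a contract"; both are donkey pronouns co-varying with the restrictor.
Strong reading: for every (a,c,b) with drafted(a,c,b), signed(b,c).
Restrictor triples: (A1,C1,B3)→signed(B3,C1) ✓  (A2,C3,B3)→signed(B3,C3) ✓  (A3,C2,B3)→signed(B3,C2) ✓  (A4,C1,B2)→signed(B2,C1) ✓  (A5,C1,B1)→signed(B1,C1) ✓  (A5,C1,B2)→signed(B2,C1) ✓  (A5,C3,B1)→signed(B1,C3) ✓  (A5,C3,B3)→signed(B3,C3) ✓
Every restrictor triple satisfies the scope.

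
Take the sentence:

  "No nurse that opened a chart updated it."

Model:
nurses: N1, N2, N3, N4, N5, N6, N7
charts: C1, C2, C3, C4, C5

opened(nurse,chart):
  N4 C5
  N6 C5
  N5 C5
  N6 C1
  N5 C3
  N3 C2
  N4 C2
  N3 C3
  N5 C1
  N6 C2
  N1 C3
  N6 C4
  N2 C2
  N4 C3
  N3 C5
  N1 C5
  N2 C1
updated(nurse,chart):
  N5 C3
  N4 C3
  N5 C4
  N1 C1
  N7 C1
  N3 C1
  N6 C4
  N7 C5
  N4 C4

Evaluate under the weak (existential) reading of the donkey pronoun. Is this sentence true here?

False

"it" takes "a chart" as antecedent — a donkey pronoun bound across the clause boundary.
Truth condition: for no (n,c) with opened(n,c) does updated(n,c) hold.
Restrictor pairs — does the scope hold? (N1,C3):fails  (N1,C5):fails  (N2,C1):fails  (N2,C2):fails  (N3,C2):fails  (N3,C3):fails  (N3,C5):fails  (N4,C2):fails  (N4,C3):holds  (N4,C5):fails  (N5,C1):fails  (N5,C3):holds  (N5,C5):fails  (N6,C1):fails  (N6,C2):fails  (N6,C4):holds  (N6,C5):fails
Scope holds for 3 pair(s), so the sentence is false.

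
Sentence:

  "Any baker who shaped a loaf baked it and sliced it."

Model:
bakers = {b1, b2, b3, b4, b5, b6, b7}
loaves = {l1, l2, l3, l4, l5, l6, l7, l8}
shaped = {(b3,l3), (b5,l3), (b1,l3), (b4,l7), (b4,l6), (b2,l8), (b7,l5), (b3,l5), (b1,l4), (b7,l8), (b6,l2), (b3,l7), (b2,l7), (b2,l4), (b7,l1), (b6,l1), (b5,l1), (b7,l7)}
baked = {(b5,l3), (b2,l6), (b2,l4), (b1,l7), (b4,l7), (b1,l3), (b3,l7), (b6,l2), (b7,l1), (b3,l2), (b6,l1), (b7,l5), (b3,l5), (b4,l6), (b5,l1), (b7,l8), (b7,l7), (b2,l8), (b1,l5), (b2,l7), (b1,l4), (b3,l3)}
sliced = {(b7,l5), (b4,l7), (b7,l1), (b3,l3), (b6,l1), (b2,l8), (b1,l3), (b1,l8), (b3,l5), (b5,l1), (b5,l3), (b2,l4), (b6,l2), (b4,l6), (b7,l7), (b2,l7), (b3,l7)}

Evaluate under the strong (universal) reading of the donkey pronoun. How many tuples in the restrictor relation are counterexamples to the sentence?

"it" takes "a loaf" as antecedent — a donkey pronoun bound across the clause boundary.
Strong reading: for every (b,l) with shaped(b,l), baked(b,l) ∧ sliced(b,l).
Restrictor pairs: (b1,l3) ✓  (b1,l4) ✗  (b2,l4) ✓  (b2,l7) ✓  (b2,l8) ✓  (b3,l3) ✓  (b3,l5) ✓  (b3,l7) ✓  (b4,l6) ✓  (b4,l7) ✓  (b5,l1) ✓  (b5,l3) ✓  (b6,l1) ✓  (b6,l2) ✓  (b7,l1) ✓  (b7,l5) ✓  (b7,l7) ✓  (b7,l8) ✗
Counterexamples (restrictor pairs failing the scope): 2.

2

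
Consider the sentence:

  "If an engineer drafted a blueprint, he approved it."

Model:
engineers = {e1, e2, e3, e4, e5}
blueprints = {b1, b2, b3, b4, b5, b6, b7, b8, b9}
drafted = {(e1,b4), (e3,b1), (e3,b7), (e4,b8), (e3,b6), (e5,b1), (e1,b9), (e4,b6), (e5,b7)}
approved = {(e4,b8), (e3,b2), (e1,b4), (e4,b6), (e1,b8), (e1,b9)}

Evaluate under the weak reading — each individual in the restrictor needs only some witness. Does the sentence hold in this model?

False

"it" takes "a blueprint" as antecedent — a donkey pronoun bound across the clause boundary.
Weak reading: every engineer e with some drafted-blueprint has at least one drafted-blueprint b such that approved(e,b).
Per engineer: e1:✓  e3:✗  e4:✓  e5:✗
e3 has no witness among its drafted-blueprints.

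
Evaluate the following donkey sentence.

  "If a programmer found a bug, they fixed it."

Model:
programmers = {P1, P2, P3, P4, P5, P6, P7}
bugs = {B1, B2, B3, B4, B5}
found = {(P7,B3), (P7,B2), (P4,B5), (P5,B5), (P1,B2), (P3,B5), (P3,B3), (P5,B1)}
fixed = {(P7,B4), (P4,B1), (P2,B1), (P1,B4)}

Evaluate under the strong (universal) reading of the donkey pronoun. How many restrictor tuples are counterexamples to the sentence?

8

"it" takes "a bug" as antecedent — a donkey pronoun bound across the clause boundary.
Strong reading: for every (p,b) with found(p,b), fixed(p,b).
Restrictor pairs: (P1,B2) ✗  (P3,B3) ✗  (P3,B5) ✗  (P4,B5) ✗  (P5,B1) ✗  (P5,B5) ✗  (P7,B2) ✗  (P7,B3) ✗
Counterexamples (restrictor pairs failing the scope): 8.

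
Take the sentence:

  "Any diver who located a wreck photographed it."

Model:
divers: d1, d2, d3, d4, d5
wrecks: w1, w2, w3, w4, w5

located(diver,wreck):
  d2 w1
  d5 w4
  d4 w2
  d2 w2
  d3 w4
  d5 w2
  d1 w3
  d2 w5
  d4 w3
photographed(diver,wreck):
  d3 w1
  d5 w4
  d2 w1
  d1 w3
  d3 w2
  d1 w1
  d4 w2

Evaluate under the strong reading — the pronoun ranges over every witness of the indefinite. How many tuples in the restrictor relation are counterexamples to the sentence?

"it" takes "a wreck" as antecedent — a donkey pronoun bound across the clause boundary.
Strong reading: for every (d,w) with located(d,w), photographed(d,w).
Restrictor pairs: (d1,w3) ✓  (d2,w1) ✓  (d2,w2) ✗  (d2,w5) ✗  (d3,w4) ✗  (d4,w2) ✓  (d4,w3) ✗  (d5,w2) ✗  (d5,w4) ✓
Counterexamples (restrictor pairs failing the scope): 5.

5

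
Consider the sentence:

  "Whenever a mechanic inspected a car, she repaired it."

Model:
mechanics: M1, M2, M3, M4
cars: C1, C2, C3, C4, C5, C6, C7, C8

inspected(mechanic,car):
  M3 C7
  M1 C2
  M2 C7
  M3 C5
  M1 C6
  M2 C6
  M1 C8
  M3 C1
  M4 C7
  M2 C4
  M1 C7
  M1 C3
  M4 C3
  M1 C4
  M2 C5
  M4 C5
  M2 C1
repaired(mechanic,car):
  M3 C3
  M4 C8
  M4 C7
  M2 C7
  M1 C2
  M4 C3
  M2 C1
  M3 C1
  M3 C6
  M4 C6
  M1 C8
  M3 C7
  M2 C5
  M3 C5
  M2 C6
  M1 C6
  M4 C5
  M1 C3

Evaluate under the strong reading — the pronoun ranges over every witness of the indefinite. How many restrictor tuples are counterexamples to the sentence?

"it" takes "a car" as antecedent — a donkey pronoun bound across the clause boundary.
Strong reading: for every (m,c) with inspected(m,c), repaired(m,c).
Restrictor pairs: (M1,C2) ✓  (M1,C3) ✓  (M1,C4) ✗  (M1,C6) ✓  (M1,C7) ✗  (M1,C8) ✓  (M2,C1) ✓  (M2,C4) ✗  (M2,C5) ✓  (M2,C6) ✓  (M2,C7) ✓  (M3,C1) ✓  (M3,C5) ✓  (M3,C7) ✓  (M4,C3) ✓  (M4,C5) ✓  (M4,C7) ✓
Counterexamples (restrictor pairs failing the scope): 3.

3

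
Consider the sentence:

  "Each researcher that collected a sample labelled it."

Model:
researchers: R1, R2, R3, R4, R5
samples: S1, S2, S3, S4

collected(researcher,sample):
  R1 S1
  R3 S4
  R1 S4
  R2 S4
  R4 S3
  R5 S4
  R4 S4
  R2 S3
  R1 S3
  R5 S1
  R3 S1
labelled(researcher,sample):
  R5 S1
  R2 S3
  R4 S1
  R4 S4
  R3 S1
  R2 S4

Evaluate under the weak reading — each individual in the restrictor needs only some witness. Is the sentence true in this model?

False

"it" takes "a sample" as antecedent — a donkey pronoun bound across the clause boundary.
Weak reading: every researcher r with some collected-sample has at least one collected-sample s such that labelled(r,s).
Per researcher: R1:✗  R2:✓  R3:✓  R4:✓  R5:✓
R1 has no witness among its collected-samples.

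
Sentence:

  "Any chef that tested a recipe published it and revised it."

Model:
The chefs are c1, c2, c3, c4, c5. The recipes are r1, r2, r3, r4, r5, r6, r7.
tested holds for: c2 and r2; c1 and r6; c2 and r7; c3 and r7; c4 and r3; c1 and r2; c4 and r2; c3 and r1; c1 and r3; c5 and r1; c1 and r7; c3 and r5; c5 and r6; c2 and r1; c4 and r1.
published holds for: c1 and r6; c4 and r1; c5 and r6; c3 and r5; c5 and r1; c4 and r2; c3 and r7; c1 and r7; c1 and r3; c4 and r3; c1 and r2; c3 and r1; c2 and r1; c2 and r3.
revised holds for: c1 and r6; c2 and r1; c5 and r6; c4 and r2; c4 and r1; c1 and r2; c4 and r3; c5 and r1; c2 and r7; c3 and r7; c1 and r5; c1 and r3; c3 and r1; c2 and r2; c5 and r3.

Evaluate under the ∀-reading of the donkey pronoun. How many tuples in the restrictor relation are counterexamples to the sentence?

"it" takes "a recipe" as antecedent — a donkey pronoun bound across the clause boundary.
Strong reading: for every (c,r) with tested(c,r), published(c,r) ∧ revised(c,r).
Restrictor pairs: (c1,r2) ✓  (c1,r3) ✓  (c1,r6) ✓  (c1,r7) ✗  (c2,r1) ✓  (c2,r2) ✗  (c2,r7) ✗  (c3,r1) ✓  (c3,r5) ✗  (c3,r7) ✓  (c4,r1) ✓  (c4,r2) ✓  (c4,r3) ✓  (c5,r1) ✓  (c5,r6) ✓
Counterexamples (restrictor pairs failing the scope): 4.

4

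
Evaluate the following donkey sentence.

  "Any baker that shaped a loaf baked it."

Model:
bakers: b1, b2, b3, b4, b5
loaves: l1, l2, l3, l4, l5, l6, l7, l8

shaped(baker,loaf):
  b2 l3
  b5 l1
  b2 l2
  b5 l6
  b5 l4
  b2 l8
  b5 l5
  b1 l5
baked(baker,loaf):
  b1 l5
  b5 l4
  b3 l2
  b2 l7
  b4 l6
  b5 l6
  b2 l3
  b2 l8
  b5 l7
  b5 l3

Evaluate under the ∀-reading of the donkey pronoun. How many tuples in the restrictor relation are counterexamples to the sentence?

3

"it" takes "a loaf" as antecedent — a donkey pronoun bound across the clause boundary.
Strong reading: for every (b,l) with shaped(b,l), baked(b,l).
Restrictor pairs: (b1,l5) ✓  (b2,l2) ✗  (b2,l3) ✓  (b2,l8) ✓  (b5,l1) ✗  (b5,l4) ✓  (b5,l5) ✗  (b5,l6) ✓
Counterexamples (restrictor pairs failing the scope): 3.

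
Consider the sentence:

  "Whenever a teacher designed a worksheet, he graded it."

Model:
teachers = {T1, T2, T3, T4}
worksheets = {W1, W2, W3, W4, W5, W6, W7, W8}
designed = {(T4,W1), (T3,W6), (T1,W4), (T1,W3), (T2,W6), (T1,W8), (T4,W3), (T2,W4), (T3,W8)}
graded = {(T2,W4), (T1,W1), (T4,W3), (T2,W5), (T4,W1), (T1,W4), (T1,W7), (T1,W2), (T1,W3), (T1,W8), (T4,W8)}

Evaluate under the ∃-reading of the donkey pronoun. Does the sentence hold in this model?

"it" takes "a worksheet" as antecedent — a donkey pronoun bound across the clause boundary.
Weak reading: every teacher t with some designed-worksheet has at least one designed-worksheet w such that graded(t,w).
Per teacher: T1:✓  T2:✓  T3:✗  T4:✓
T3 has no witness among its designed-worksheets.

False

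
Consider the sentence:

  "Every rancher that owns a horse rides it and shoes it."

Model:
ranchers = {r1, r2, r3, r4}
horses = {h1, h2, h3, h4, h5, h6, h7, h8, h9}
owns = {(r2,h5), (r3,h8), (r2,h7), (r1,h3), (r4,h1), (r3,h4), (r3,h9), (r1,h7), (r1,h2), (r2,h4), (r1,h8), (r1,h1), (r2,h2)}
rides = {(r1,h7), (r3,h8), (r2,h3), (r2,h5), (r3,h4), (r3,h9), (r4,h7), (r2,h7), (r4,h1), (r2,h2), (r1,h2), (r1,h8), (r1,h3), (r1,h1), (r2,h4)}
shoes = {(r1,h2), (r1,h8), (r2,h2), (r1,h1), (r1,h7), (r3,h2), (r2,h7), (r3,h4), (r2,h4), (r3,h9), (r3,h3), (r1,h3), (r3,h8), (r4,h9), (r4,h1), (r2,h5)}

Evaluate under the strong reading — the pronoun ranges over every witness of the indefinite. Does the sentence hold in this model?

"it" takes "a horse" as antecedent — a donkey pronoun bound across the clause boundary.
Strong reading: for every (r,h) with owns(r,h), rides(r,h) ∧ shoes(r,h).
Restrictor pairs: (r1,h1) ✓  (r1,h2) ✓  (r1,h3) ✓  (r1,h7) ✓  (r1,h8) ✓  (r2,h2) ✓  (r2,h4) ✓  (r2,h5) ✓  (r2,h7) ✓  (r3,h4) ✓  (r3,h8) ✓  (r3,h9) ✓  (r4,h1) ✓
Every restrictor pair satisfies the scope.

True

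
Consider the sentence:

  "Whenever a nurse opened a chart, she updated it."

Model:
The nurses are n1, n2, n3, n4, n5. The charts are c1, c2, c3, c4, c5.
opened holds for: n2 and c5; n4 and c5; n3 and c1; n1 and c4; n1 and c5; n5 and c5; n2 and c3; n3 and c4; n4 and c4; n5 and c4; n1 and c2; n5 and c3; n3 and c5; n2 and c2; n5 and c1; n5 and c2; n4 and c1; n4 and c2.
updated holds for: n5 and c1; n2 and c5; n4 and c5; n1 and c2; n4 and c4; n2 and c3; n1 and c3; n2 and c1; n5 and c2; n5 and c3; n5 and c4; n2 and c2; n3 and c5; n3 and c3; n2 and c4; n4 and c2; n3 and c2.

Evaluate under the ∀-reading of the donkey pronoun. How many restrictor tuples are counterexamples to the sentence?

6

"it" takes "a chart" as antecedent — a donkey pronoun bound across the clause boundary.
Strong reading: for every (n,c) with opened(n,c), updated(n,c).
Restrictor pairs: (n1,c2) ✓  (n1,c4) ✗  (n1,c5) ✗  (n2,c2) ✓  (n2,c3) ✓  (n2,c5) ✓  (n3,c1) ✗  (n3,c4) ✗  (n3,c5) ✓  (n4,c1) ✗  (n4,c2) ✓  (n4,c4) ✓  (n4,c5) ✓  (n5,c1) ✓  (n5,c2) ✓  (n5,c3) ✓  (n5,c4) ✓  (n5,c5) ✗
Counterexamples (restrictor pairs failing the scope): 6.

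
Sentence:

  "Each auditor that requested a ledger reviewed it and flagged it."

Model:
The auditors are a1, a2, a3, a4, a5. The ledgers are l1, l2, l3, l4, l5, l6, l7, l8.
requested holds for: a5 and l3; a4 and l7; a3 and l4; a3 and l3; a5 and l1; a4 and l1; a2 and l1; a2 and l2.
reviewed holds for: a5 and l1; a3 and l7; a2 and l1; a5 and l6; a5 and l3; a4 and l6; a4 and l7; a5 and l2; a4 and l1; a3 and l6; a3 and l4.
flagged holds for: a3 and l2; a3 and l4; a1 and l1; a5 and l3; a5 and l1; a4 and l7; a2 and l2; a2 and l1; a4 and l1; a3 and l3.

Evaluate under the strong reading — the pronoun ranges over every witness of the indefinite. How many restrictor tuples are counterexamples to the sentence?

"it" takes "a ledger" as antecedent — a donkey pronoun bound across the clause boundary.
Strong reading: for every (a,l) with requested(a,l), reviewed(a,l) ∧ flagged(a,l).
Restrictor pairs: (a2,l1) ✓  (a2,l2) ✗  (a3,l3) ✗  (a3,l4) ✓  (a4,l1) ✓  (a4,l7) ✓  (a5,l1) ✓  (a5,l3) ✓
Counterexamples (restrictor pairs failing the scope): 2.

2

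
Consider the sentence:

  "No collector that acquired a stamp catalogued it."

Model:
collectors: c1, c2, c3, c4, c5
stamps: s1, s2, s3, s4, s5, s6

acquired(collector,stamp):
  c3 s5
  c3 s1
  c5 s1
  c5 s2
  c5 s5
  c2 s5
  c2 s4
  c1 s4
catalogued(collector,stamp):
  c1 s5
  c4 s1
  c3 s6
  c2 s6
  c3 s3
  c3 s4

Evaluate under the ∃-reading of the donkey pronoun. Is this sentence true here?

"it" takes "a stamp" as antecedent — a donkey pronoun bound across the clause boundary.
Truth condition: for no (c,s) with acquired(c,s) does catalogued(c,s) hold.
Restrictor pairs — does the scope hold? (c1,s4):fails  (c2,s4):fails  (c2,s5):fails  (c3,s1):fails  (c3,s5):fails  (c5,s1):fails  (c5,s2):fails  (c5,s5):fails
Scope holds for no restrictor pair, so the sentence is true.

True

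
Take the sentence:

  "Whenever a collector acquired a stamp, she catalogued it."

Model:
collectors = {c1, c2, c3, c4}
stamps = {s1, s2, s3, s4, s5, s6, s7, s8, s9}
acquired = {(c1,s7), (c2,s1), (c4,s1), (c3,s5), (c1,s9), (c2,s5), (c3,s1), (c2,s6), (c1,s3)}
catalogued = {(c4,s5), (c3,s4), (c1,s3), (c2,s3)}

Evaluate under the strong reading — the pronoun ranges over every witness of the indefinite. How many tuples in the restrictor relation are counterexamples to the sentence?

"it" takes "a stamp" as antecedent — a donkey pronoun bound across the clause boundary.
Strong reading: for every (c,s) with acquired(c,s), catalogued(c,s).
Restrictor pairs: (c1,s3) ✓  (c1,s7) ✗  (c1,s9) ✗  (c2,s1) ✗  (c2,s5) ✗  (c2,s6) ✗  (c3,s1) ✗  (c3,s5) ✗  (c4,s1) ✗
Counterexamples (restrictor pairs failing the scope): 8.

8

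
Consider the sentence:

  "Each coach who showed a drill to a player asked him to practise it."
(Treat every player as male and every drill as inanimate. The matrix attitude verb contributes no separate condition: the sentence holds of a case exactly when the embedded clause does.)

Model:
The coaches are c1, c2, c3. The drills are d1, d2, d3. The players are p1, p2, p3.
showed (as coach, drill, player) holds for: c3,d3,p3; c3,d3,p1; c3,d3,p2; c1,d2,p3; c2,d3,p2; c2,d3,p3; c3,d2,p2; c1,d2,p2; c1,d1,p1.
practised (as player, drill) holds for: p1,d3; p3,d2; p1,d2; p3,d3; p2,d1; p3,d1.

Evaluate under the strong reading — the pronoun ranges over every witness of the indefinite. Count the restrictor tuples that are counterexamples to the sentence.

"him" takes "a player" as antecedent and "it" takes "a drill"; both are donkey pronouns co-varying with the restrictor.
Strong reading: for every (c,d,p) with showed(c,d,p), practised(p,d).
Restrictor triples: (c1,d1,p1)→practised(p1,d1) ✗  (c1,d2,p2)→practised(p2,d2) ✗  (c1,d2,p3)→practised(p3,d2) ✓  (c2,d3,p2)→practised(p2,d3) ✗  (c2,d3,p3)→practised(p3,d3) ✓  (c3,d2,p2)→practised(p2,d2) ✗  (c3,d3,p1)→practised(p1,d3) ✓  (c3,d3,p2)→practised(p2,d3) ✗  (c3,d3,p3)→practised(p3,d3) ✓
Counterexamples (restrictor triples failing the scope): 5.

5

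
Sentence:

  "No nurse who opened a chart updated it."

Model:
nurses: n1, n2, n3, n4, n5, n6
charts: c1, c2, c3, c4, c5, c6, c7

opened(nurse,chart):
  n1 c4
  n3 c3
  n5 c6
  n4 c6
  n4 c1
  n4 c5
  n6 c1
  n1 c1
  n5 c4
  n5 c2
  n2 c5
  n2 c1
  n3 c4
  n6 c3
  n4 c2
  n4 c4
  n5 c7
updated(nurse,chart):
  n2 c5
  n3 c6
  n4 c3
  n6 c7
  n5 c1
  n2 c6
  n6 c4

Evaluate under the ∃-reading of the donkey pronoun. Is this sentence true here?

False

"it" takes "a chart" as antecedent — a donkey pronoun bound across the clause boundary.
Truth condition: for no (n,c) with opened(n,c) does updated(n,c) hold.
Restrictor pairs — does the scope hold? (n1,c1):fails  (n1,c4):fails  (n2,c1):fails  (n2,c5):holds  (n3,c3):fails  (n3,c4):fails  (n4,c1):fails  (n4,c2):fails  (n4,c4):fails  (n4,c5):fails  (n4,c6):fails  (n5,c2):fails  (n5,c4):fails  (n5,c6):fails  (n5,c7):fails  (n6,c1):fails  (n6,c3):fails
Scope holds for 1 pair(s), so the sentence is false.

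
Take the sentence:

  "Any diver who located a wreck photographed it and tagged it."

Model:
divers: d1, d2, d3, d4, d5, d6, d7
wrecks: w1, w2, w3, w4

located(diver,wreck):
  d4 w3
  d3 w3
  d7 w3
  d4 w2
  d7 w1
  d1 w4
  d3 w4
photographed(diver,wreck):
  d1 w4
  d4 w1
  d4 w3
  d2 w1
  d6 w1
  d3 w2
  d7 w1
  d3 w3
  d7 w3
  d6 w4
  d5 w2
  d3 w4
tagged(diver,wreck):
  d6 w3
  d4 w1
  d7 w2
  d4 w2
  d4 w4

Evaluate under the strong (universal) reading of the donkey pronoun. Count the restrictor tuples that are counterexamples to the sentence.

"it" takes "a wreck" as antecedent — a donkey pronoun bound across the clause boundary.
Strong reading: for every (d,w) with located(d,w), photographed(d,w) ∧ tagged(d,w).
Restrictor pairs: (d1,w4) ✗  (d3,w3) ✗  (d3,w4) ✗  (d4,w2) ✗  (d4,w3) ✗  (d7,w1) ✗  (d7,w3) ✗
Counterexamples (restrictor pairs failing the scope): 7.

7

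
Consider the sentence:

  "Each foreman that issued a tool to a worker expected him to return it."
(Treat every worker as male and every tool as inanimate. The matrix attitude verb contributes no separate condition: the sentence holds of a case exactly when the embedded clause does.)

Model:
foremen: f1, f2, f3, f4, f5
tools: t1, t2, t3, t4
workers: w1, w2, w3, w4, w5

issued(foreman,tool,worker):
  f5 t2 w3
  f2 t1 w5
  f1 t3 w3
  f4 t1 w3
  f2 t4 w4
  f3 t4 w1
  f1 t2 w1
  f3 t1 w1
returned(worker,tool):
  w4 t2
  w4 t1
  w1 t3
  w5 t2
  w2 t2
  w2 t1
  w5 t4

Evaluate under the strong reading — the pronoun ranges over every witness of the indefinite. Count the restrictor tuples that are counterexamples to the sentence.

"him" takes "a worker" as antecedent and "it" takes "a tool"; both are donkey pronouns co-varying with the restrictor.
Strong reading: for every (f,t,w) with issued(f,t,w), returned(w,t).
Restrictor triples: (f1,t2,w1)→returned(w1,t2) ✗  (f1,t3,w3)→returned(w3,t3) ✗  (f2,t1,w5)→returned(w5,t1) ✗  (f2,t4,w4)→returned(w4,t4) ✗  (f3,t1,w1)→returned(w1,t1) ✗  (f3,t4,w1)→returned(w1,t4) ✗  (f4,t1,w3)→returned(w3,t1) ✗  (f5,t2,w3)→returned(w3,t2) ✗
Counterexamples (restrictor triples failing the scope): 8.

8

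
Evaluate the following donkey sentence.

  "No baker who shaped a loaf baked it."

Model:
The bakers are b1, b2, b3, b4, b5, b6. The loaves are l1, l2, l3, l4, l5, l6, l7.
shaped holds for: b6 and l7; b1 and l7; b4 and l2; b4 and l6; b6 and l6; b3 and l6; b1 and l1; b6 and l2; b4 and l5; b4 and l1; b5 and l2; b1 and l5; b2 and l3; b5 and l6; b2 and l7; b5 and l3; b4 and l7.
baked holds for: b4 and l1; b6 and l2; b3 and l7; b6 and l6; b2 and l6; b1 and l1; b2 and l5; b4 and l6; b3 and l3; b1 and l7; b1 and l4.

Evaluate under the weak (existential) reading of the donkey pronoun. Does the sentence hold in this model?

"it" takes "a loaf" as antecedent — a donkey pronoun bound across the clause boundary.
Truth condition: for no (b,l) with shaped(b,l) does baked(b,l) hold.
Restrictor pairs — does the scope hold? (b1,l1):holds  (b1,l5):fails  (b1,l7):holds  (b2,l3):fails  (b2,l7):fails  (b3,l6):fails  (b4,l1):holds  (b4,l2):fails  (b4,l5):fails  (b4,l6):holds  (b4,l7):fails  (b5,l2):fails  (b5,l3):fails  (b5,l6):fails  (b6,l2):holds  (b6,l6):holds  (b6,l7):fails
Scope holds for 6 pair(s), so the sentence is false.

False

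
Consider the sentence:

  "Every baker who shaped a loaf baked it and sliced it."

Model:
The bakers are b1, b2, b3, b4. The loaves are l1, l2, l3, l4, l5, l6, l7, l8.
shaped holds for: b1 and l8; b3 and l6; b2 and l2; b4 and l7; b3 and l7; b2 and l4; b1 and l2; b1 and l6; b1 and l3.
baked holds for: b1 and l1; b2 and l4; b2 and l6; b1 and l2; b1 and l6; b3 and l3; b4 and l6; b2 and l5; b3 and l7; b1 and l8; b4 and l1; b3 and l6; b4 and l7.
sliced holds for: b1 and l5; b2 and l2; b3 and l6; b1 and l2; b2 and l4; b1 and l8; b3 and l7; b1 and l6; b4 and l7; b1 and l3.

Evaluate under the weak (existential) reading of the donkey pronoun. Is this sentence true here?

"it" takes "a loaf" as antecedent — a donkey pronoun bound across the clause boundary.
Weak reading: every baker b with some shaped-loaf has at least one shaped-loaf l such that baked(b,l) ∧ sliced(b,l).
Per baker: b1:✓  b2:✓  b3:✓  b4:✓
Every baker in the restrictor has a witness.

True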